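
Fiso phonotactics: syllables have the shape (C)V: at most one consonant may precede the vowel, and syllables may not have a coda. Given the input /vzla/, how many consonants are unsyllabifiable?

The consonants /v/, /z/ cannot be parsed into a legal (C)V syllable (no codas are permitted; onsets are limited to one consonant).

2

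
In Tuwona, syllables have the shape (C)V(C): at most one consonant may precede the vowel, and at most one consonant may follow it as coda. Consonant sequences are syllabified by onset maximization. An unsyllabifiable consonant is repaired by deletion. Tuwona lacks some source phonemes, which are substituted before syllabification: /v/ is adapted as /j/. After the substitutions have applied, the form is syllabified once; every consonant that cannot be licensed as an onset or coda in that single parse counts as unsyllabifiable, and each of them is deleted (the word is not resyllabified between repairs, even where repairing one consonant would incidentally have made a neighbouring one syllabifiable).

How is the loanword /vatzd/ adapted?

jat

Substitution: /v/ → /j/, giving /jatzd/.
Syllabifying with onset maximization leaves /z/, /d/ stranded (at most one coda consonant is licensed; onsets are limited to one consonant).
Deletion applies to /z/, /d/.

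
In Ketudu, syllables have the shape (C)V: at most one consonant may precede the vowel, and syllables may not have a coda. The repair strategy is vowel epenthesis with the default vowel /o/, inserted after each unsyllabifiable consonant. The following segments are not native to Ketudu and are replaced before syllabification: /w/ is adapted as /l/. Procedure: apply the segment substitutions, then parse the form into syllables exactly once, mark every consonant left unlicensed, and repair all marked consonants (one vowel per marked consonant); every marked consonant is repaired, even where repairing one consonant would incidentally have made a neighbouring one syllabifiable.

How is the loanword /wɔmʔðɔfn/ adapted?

lɔmoʔoðɔfono

Substitution: /w/ → /l/, giving /lɔmʔðɔfn/.
Syllabifying with onset maximization leaves /m/, /ʔ/, /f/, /n/ stranded (no codas are permitted; onsets are limited to one consonant).
Inserting the epenthetic vowel yields /m/ → /mo/, /ʔ/ → /ʔo/, /f/ → /fo/, /n/ → /no/.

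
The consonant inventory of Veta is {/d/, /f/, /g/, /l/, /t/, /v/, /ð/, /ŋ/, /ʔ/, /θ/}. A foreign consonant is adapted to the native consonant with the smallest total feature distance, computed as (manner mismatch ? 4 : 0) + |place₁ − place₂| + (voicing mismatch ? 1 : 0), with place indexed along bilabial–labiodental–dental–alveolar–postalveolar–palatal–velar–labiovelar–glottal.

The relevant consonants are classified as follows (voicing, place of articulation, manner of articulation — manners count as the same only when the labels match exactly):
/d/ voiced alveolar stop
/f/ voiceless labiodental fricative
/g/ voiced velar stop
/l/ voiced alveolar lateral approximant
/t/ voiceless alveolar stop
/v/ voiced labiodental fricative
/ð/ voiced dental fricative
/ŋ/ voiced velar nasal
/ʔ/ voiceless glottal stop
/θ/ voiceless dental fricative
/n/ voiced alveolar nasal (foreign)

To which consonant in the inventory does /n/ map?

ŋ

/ŋ/ is closest: same manner (nasal), place distance 3 (alveolar→velar), same voicing; total 3. Next closest is /d/ at distance 4.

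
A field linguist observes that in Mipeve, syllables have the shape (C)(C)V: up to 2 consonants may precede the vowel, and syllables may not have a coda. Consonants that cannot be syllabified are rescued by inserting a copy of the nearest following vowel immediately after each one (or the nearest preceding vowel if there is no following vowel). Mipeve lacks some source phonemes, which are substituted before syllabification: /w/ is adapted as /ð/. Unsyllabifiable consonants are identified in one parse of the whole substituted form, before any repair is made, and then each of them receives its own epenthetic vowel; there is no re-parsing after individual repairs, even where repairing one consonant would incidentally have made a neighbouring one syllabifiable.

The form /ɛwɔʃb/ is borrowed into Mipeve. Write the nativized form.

Substitution: /w/ → /ð/, giving /ɛðɔʃb/.
Under (C)(C)V, the unsyllabifiable consonants are /ʃ/, /b/ (no codas are permitted; onsets may contain at most 2 consonants).
Epenthesis after each stranded consonant: /ʃ/ → /ʃɔ/, /b/ → /bɔ/.

ɛðɔʃɔbɔ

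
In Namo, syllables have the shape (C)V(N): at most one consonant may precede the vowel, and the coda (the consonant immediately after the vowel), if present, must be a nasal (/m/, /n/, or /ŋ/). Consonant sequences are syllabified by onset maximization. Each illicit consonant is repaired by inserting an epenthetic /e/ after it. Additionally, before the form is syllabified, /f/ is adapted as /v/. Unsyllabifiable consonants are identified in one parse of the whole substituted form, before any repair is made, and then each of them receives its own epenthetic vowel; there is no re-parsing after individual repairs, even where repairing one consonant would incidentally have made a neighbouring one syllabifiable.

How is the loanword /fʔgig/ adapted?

Substitution: /f/ → /v/, giving /vʔgig/.
Syllabifying with onset maximization leaves /v/, /ʔ/, /g/ stranded (only a nasal (/m/, /n/, or /ŋ/) is licensed in coda position; onsets are limited to one consonant).
Each unlicensed consonant becomes the onset of a new syllable: /v/ → /ve/, /ʔ/ → /ʔe/, /g/ → /ge/.

veʔegige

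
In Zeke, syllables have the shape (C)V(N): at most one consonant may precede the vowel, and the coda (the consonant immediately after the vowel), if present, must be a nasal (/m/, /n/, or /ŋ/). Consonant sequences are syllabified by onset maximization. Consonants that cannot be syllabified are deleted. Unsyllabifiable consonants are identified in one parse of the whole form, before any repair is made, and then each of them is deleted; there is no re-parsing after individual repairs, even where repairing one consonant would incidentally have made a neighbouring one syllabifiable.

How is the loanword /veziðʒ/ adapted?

vezi

The consonants /ð/, /ʒ/ cannot be parsed into a legal (C)V(N) syllable (only a nasal (/m/, /n/, or /ŋ/) is licensed in coda position; onsets are limited to one consonant).
Each unlicensed consonant is deleted: /ð/, /ʒ/.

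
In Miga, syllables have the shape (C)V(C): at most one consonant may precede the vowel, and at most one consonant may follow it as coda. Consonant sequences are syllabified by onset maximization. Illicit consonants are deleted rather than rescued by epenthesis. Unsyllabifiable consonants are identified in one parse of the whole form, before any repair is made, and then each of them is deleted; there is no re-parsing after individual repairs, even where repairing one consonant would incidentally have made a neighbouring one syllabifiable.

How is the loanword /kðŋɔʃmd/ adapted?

Under (C)V(C), the unsyllabifiable consonants are /k/, /ð/, /m/, /d/ (at most one coda consonant is licensed; onsets are limited to one consonant).
Each unlicensed consonant is deleted: /k/, /ð/, /m/, /d/.

ŋɔʃ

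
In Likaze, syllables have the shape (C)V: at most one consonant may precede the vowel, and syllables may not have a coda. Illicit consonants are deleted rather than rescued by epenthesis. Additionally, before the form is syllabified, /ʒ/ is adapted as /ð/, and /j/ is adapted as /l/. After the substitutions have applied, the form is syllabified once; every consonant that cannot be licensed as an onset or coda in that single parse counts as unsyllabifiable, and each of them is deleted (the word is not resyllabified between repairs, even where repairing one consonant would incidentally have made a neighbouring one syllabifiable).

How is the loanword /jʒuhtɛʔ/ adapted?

ðutɛ

Substitution: /j/ → /l/, /ʒ/ → /ð/, giving /lðuhtɛʔ/.
The consonants /l/, /h/, /ʔ/ cannot be parsed into a legal (C)V syllable (no codas are permitted; onsets are limited to one consonant).
Deletion applies to /l/, /h/, /ʔ/.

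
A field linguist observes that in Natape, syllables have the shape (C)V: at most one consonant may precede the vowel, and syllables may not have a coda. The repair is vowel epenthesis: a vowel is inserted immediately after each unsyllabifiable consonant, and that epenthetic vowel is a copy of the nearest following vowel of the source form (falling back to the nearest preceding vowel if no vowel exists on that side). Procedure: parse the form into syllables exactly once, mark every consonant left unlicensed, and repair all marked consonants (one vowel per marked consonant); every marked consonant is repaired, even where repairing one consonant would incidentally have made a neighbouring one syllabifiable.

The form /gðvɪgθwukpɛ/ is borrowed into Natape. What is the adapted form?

The consonants /g/, /ð/, /g/, /θ/, /k/ cannot be parsed into a legal (C)V syllable (no codas are permitted; onsets are limited to one consonant).
Epenthesis after each stranded consonant: /g/ → /gɪ/, /ð/ → /ðɪ/, /g/ → /gu/, /θ/ → /θu/, /k/ → /kɛ/.

gɪðɪvɪguθuwukɛpɛ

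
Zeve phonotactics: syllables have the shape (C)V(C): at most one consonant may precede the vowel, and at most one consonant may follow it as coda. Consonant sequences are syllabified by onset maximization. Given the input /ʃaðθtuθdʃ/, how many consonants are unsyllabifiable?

Syllabifying with onset maximization leaves /θ/, /d/, /ʃ/ stranded (at most one coda consonant is licensed; onsets are limited to one consonant).

3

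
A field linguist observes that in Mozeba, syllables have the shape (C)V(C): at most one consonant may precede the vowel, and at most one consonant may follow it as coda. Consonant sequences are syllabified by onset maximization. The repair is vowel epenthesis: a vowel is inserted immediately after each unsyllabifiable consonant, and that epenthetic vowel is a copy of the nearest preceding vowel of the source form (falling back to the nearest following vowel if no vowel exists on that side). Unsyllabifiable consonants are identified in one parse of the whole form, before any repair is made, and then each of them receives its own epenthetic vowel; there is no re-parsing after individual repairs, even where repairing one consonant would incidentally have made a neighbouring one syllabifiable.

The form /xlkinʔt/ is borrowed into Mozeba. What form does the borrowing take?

xilikinʔiti

Under (C)V(C), the unsyllabifiable consonants are /x/, /l/, /ʔ/, /t/ (at most one coda consonant is licensed; onsets are limited to one consonant).
Inserting the epenthetic vowel yields /x/ → /xi/, /l/ → /li/, /ʔ/ → /ʔi/, /t/ → /ti/.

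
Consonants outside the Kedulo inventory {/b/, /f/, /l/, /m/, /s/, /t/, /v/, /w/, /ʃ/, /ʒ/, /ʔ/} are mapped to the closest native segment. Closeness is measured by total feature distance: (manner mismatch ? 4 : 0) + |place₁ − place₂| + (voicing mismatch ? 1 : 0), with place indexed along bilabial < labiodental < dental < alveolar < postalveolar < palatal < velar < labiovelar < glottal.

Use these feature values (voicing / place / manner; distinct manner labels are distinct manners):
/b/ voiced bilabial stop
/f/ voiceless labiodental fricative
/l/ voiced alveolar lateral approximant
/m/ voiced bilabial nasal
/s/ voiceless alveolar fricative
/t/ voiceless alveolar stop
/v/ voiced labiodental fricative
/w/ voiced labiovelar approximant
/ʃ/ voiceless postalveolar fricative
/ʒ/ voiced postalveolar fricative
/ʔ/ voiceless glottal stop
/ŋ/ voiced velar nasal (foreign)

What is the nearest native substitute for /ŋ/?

/w/ is closest: manner differs (nasal→approximant, +4), place distance 1 (velar→labiovelar), same voicing; total 5. Next closest is /m/ at distance 6.

w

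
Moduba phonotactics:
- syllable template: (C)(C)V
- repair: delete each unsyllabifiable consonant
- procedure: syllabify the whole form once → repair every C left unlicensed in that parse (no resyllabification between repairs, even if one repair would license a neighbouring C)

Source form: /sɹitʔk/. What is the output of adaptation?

sɹi

Under (C)(C)V, the unsyllabifiable consonants are /t/, /ʔ/, /k/ (no codas are permitted; onsets may contain at most 2 consonants).
Each unlicensed consonant is deleted: /t/, /ʔ/, /k/.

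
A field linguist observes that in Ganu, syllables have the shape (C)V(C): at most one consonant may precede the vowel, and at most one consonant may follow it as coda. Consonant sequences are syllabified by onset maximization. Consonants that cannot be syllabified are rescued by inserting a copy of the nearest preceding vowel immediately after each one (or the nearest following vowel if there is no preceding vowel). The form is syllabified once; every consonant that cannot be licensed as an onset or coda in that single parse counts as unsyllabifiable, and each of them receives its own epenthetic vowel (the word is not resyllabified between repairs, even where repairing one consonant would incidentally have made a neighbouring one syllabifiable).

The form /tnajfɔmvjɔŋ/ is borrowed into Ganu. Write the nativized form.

tanajfɔmvɔjɔŋ

The consonants /t/, /v/ cannot be parsed into a legal (C)V(C) syllable (at most one coda consonant is licensed; onsets are limited to one consonant).
Inserting the epenthetic vowel yields /t/ → /ta/, /v/ → /vɔ/.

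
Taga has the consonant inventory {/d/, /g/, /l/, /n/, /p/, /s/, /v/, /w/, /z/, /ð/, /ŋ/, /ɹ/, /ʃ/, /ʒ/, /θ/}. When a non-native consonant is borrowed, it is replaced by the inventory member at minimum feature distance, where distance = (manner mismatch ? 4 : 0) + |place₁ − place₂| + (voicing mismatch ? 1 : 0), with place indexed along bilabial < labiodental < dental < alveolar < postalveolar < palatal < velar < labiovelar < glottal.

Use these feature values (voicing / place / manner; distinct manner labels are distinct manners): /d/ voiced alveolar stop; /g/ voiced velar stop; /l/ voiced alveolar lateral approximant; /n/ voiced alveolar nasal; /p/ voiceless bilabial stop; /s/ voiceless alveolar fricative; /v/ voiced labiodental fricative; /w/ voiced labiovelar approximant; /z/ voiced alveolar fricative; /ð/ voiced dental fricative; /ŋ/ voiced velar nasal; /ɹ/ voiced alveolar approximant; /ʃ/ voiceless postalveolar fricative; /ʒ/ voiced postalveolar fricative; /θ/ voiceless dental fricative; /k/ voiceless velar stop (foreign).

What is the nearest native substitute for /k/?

g

/g/ is closest: same manner (stop), place distance 0 (velar→velar), voicing differs (+1); total 1. Next closest is /d/ at distance 4.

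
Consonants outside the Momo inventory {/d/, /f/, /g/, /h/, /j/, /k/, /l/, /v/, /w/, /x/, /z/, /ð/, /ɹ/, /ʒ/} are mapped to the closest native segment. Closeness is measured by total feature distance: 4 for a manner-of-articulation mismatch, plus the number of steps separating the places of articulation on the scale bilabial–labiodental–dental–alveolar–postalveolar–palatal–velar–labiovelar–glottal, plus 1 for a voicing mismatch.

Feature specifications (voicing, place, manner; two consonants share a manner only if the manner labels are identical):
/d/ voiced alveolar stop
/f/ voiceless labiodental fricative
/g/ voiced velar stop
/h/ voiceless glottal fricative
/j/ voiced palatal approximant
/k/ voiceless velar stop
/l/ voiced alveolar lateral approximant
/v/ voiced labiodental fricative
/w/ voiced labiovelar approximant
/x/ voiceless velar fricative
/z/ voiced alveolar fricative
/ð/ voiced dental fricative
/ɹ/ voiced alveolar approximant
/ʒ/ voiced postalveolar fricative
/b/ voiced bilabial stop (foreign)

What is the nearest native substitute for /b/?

d

/d/ is closest: same manner (stop), place distance 3 (bilabial→alveolar), same voicing; total 3. Next closest is /v/ at distance 5.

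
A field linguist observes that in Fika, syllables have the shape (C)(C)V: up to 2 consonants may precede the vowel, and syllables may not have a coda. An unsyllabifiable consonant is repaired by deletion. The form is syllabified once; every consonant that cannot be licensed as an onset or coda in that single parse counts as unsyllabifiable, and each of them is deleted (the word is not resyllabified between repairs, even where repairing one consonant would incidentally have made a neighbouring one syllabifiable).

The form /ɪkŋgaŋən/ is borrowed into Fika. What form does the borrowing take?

Syllabifying with onset maximization leaves /k/, /n/ stranded (no codas are permitted; onsets may contain at most 2 consonants).
Each unlicensed consonant is deleted: /k/, /n/.

ɪŋgaŋə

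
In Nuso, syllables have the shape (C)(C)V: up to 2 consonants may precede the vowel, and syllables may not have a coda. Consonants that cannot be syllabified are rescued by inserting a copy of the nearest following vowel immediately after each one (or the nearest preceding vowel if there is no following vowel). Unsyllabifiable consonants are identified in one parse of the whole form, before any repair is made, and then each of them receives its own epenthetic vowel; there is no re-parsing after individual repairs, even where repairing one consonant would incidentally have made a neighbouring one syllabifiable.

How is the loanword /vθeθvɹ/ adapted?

vθeθeveɹe

Syllabifying with onset maximization leaves /θ/, /v/, /ɹ/ stranded (no codas are permitted; onsets may contain at most 2 consonants).
Each unlicensed consonant becomes the onset of a new syllable: /θ/ → /θe/, /v/ → /ve/, /ɹ/ → /ɹe/.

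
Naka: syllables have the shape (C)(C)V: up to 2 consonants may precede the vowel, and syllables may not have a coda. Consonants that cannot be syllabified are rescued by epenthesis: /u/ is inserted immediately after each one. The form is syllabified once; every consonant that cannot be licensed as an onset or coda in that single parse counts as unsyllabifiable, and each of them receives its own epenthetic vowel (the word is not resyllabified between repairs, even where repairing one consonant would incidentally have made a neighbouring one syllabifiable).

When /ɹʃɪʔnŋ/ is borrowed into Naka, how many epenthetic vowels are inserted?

3

The unsyllabifiable consonants are /ʔ/, /n/, /ŋ/; each receives one epenthetic vowel.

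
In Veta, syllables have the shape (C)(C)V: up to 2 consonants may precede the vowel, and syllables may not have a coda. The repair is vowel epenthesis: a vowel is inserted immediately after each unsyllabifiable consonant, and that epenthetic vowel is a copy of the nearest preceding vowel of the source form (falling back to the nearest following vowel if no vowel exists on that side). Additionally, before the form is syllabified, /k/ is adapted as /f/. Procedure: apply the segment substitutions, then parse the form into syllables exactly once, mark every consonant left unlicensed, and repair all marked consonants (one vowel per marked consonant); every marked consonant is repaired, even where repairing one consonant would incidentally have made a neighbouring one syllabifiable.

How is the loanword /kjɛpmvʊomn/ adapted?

Substitution: /k/ → /f/, giving /fjɛpmvʊomn/.
Syllabifying with onset maximization leaves /p/, /m/, /n/ stranded (no codas are permitted; onsets may contain at most 2 consonants).
Epenthesis after each stranded consonant: /p/ → /pɛ/, /m/ → /mo/, /n/ → /no/.

fjɛpɛmvʊomono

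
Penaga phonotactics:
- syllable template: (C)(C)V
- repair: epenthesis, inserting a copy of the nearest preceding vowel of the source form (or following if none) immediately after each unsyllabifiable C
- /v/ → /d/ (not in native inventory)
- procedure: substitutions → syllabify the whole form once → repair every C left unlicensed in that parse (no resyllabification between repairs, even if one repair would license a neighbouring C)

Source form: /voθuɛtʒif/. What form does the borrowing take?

doθuɛtʒifi

Substitution: /v/ → /d/, giving /doθuɛtʒif/.
Syllabifying with onset maximization leaves /f/ stranded (no codas are permitted; onsets may contain at most 2 consonants).
Inserting the epenthetic vowel yields /f/ → /fi/.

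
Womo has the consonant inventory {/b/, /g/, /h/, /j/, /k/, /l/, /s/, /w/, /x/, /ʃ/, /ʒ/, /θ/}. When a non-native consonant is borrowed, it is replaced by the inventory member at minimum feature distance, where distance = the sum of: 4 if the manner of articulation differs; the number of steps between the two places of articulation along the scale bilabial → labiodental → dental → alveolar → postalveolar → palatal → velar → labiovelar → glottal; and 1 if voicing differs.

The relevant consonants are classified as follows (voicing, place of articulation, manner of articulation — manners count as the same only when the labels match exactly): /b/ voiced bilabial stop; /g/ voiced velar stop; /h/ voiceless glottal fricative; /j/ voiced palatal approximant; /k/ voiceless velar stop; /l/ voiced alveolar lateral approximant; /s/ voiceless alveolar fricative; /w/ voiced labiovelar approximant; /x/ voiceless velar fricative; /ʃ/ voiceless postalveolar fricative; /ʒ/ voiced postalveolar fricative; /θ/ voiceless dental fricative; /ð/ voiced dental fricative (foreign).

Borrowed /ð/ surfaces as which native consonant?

/θ/ is closest: same manner (fricative), place distance 0 (dental→dental), voicing differs (+1); total 1. Next closest is /s/ at distance 2.

θ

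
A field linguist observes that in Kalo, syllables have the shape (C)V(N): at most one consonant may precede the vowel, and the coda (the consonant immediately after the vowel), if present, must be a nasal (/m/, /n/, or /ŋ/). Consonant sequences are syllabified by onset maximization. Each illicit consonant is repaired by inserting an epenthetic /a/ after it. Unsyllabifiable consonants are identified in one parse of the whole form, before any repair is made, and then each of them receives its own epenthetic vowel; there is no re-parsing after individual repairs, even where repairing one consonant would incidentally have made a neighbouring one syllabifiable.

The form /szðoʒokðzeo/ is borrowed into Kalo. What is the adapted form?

sazaðoʒokaðazeo

Under (C)V(N), the unsyllabifiable consonants are /s/, /z/, /k/, /ð/ (only a nasal (/m/, /n/, or /ŋ/) is licensed in coda position; onsets are limited to one consonant).
Inserting the epenthetic vowel yields /s/ → /sa/, /z/ → /za/, /k/ → /ka/, /ð/ → /ða/.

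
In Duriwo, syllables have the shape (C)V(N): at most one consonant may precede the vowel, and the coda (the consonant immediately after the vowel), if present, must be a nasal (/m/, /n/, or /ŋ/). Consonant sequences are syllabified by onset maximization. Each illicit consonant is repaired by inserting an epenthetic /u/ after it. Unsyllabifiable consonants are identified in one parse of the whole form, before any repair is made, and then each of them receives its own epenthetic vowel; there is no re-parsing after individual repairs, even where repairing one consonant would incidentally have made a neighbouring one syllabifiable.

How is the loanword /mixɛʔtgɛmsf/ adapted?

Under (C)V(N), the unsyllabifiable consonants are /ʔ/, /t/, /s/, /f/ (only a nasal (/m/, /n/, or /ŋ/) is licensed in coda position; onsets are limited to one consonant).
Inserting the epenthetic vowel yields /ʔ/ → /ʔu/, /t/ → /tu/, /s/ → /su/, /f/ → /fu/.

mixɛʔutugɛmsufu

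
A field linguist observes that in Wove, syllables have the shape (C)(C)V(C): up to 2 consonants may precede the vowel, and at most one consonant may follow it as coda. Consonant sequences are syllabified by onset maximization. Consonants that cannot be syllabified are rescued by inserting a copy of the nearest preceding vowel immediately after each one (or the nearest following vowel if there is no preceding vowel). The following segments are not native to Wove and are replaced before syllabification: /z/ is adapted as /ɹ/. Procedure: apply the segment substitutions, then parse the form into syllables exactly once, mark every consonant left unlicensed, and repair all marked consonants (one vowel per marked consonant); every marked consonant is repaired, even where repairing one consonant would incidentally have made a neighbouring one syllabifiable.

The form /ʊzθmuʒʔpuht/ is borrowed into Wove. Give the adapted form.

ʊɹθmuʒʔpuhtu

Substitution: /z/ → /ɹ/, giving /ʊɹθmuʒʔpuht/.
Syllabifying with onset maximization leaves /t/ stranded (at most one coda consonant is licensed; onsets may contain at most 2 consonants).
Inserting the epenthetic vowel yields /t/ → /tu/.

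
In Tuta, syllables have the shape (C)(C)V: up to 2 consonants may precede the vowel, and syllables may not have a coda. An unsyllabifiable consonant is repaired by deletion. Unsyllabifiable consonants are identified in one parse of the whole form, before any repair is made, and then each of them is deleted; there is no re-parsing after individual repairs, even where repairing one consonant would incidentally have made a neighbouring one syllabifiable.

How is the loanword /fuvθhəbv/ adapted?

fuθhə

Syllabifying with onset maximization leaves /v/, /b/, /v/ stranded (no codas are permitted; onsets may contain at most 2 consonants).
Deleting the stranded consonants removes /v/, /b/, /v/.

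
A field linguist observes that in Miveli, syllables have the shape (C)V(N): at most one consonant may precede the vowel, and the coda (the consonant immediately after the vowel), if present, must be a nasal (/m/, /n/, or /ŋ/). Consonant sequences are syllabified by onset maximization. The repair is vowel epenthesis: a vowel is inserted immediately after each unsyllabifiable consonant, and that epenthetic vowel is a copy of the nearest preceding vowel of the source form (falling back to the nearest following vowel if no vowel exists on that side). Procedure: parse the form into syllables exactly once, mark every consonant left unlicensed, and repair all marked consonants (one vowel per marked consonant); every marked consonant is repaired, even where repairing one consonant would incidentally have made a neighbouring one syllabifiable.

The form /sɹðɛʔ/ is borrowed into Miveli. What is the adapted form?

The consonants /s/, /ɹ/, /ʔ/ cannot be parsed into a legal (C)V(N) syllable (only a nasal (/m/, /n/, or /ŋ/) is licensed in coda position; onsets are limited to one consonant).
Inserting the epenthetic vowel yields /s/ → /sɛ/, /ɹ/ → /ɹɛ/, /ʔ/ → /ʔɛ/.

sɛɹɛðɛʔɛ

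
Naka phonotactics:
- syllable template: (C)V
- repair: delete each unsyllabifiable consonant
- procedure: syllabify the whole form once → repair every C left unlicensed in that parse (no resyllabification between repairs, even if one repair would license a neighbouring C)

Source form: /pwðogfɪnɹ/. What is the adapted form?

ðofɪ

The consonants /p/, /w/, /g/, /n/, /ɹ/ cannot be parsed into a legal (C)V syllable (no codas are permitted; onsets are limited to one consonant).
Deleting the stranded consonants removes /p/, /w/, /g/, /n/, /ɹ/.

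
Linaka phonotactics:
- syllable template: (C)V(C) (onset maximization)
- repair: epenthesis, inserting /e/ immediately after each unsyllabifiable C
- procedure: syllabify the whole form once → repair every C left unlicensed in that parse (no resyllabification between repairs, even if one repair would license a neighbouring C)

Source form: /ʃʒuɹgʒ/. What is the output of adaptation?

Syllabifying with onset maximization leaves /ʃ/, /g/, /ʒ/ stranded (at most one coda consonant is licensed; onsets are limited to one consonant).
Each unlicensed consonant becomes the onset of a new syllable: /ʃ/ → /ʃe/, /g/ → /ge/, /ʒ/ → /ʒe/.

ʃeʒuɹgeʒe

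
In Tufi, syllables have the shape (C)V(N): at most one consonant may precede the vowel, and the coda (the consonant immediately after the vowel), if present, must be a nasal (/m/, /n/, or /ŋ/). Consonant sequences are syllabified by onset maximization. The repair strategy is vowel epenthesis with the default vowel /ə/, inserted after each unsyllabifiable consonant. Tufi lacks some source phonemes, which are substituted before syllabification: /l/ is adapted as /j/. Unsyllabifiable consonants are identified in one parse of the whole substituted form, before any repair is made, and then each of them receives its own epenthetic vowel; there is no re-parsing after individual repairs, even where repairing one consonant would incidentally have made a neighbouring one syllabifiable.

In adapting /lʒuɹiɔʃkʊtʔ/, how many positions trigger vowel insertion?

After substitution the input is /jʒuɹiɔʃkʊtʔ/.
The unsyllabifiable consonants are /j/, /ʃ/, /t/, /ʔ/; each receives one epenthetic vowel.

4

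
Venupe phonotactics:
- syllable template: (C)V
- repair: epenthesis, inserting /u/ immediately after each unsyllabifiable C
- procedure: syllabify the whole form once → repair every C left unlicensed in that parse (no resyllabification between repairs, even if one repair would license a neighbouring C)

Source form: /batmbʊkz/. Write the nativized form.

batumubʊkuzu

Syllabifying with onset maximization leaves /t/, /m/, /k/, /z/ stranded (no codas are permitted; onsets are limited to one consonant).
Inserting the epenthetic vowel yields /t/ → /tu/, /m/ → /mu/, /k/ → /ku/, /z/ → /zu/.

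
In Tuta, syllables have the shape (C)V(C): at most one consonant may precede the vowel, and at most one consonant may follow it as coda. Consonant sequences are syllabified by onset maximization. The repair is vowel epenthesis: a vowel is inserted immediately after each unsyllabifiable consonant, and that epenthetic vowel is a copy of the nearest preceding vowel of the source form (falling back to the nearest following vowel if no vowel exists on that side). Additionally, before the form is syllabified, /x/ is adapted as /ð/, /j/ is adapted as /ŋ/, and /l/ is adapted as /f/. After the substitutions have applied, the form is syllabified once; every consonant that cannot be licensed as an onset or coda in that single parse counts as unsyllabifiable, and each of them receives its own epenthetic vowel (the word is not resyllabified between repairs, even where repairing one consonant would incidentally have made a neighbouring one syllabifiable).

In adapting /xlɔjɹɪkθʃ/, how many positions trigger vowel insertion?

After substitution the input is /ðfɔŋɹɪkθʃ/.
The unsyllabifiable consonants are /ð/, /θ/, /ʃ/; each receives one epenthetic vowel.

3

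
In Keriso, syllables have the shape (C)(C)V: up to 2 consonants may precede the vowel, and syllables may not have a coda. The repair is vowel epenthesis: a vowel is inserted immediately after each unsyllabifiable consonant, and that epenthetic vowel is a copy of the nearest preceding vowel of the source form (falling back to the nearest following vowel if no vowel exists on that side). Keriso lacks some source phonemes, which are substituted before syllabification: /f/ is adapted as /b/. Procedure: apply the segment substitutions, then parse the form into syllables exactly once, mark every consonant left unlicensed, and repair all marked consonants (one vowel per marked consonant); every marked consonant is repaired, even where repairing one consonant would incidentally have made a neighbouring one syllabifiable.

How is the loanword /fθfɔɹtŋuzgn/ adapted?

Substitution: /f/ → /b/, giving /bθbɔɹtŋuzgn/.
The consonants /b/, /ɹ/, /z/, /g/, /n/ cannot be parsed into a legal (C)(C)V syllable (no codas are permitted; onsets may contain at most 2 consonants).
Each unlicensed consonant becomes the onset of a new syllable: /b/ → /bɔ/, /ɹ/ → /ɹɔ/, /z/ → /zu/, /g/ → /gu/, /n/ → /nu/.

bɔθbɔɹɔtŋuzugunu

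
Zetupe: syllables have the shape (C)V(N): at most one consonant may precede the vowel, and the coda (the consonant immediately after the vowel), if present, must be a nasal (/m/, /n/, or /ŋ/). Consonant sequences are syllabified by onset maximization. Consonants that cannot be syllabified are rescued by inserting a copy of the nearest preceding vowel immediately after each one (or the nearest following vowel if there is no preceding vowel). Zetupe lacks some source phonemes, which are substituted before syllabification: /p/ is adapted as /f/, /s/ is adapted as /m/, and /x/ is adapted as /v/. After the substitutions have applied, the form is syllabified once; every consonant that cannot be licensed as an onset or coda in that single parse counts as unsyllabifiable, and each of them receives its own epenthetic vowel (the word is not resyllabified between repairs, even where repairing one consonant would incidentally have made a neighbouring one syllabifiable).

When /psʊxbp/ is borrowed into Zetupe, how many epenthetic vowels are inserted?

After substitution the input is /fmʊvbf/.
The unsyllabifiable consonants are /f/, /v/, /b/, /f/; each receives one epenthetic vowel.

4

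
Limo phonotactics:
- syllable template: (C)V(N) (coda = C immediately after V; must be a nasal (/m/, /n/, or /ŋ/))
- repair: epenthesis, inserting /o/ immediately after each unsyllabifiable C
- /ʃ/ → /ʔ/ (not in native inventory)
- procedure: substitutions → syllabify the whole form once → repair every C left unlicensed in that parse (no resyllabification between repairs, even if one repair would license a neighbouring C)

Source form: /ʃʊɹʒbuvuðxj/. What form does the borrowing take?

ʔʊɹoʒobuvuðoxojo

Substitution: /ʃ/ → /ʔ/, giving /ʔʊɹʒbuvuðxj/.
Under (C)V(N), the unsyllabifiable consonants are /ɹ/, /ʒ/, /ð/, /x/, /j/ (only a nasal (/m/, /n/, or /ŋ/) is licensed in coda position; onsets are limited to one consonant).
Each unlicensed consonant becomes the onset of a new syllable: /ɹ/ → /ɹo/, /ʒ/ → /ʒo/, /ð/ → /ðo/, /x/ → /xo/, /j/ → /jo/.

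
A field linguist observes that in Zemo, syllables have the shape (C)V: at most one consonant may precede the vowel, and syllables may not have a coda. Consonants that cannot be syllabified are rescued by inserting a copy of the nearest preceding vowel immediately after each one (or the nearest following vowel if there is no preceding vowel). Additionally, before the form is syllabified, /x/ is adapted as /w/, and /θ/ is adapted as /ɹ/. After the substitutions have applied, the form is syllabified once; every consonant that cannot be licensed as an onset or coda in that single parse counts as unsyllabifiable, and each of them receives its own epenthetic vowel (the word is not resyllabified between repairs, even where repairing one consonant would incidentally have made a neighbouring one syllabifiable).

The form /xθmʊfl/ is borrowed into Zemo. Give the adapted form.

wʊɹʊmʊfʊlʊ

Substitution: /x/ → /w/, /θ/ → /ɹ/, giving /wɹmʊfl/.
Syllabifying with onset maximization leaves /w/, /ɹ/, /f/, /l/ stranded (no codas are permitted; onsets are limited to one consonant).
Each unlicensed consonant becomes the onset of a new syllable: /w/ → /wʊ/, /ɹ/ → /ɹʊ/, /f/ → /fʊ/, /l/ → /lʊ/.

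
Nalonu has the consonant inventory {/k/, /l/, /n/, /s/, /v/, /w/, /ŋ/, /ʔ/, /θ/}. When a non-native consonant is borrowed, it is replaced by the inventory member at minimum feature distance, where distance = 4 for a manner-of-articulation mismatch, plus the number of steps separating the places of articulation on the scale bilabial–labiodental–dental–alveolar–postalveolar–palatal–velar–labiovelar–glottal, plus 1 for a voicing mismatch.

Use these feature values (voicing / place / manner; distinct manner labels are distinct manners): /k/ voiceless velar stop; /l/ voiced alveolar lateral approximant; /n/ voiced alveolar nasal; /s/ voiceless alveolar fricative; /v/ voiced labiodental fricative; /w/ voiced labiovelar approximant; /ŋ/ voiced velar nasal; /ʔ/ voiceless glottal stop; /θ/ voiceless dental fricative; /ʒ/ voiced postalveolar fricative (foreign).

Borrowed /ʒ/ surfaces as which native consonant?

s

/s/ is closest: same manner (fricative), place distance 1 (postalveolar→alveolar), voicing differs (+1); total 2. Next closest is /v/ at distance 3.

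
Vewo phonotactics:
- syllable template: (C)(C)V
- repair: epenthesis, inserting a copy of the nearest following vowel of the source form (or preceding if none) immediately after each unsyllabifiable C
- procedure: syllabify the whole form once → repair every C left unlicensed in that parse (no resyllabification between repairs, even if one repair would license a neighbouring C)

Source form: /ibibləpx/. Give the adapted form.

Syllabifying with onset maximization leaves /p/, /x/ stranded (no codas are permitted; onsets may contain at most 2 consonants).
Each unlicensed consonant becomes the onset of a new syllable: /p/ → /pə/, /x/ → /xə/.

ibibləpəxə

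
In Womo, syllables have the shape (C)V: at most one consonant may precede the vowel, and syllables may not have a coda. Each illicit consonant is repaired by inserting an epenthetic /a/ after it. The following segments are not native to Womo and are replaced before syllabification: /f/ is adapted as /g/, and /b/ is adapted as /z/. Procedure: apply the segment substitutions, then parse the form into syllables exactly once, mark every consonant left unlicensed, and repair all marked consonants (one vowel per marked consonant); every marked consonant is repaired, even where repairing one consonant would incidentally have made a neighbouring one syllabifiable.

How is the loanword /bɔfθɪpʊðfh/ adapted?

Substitution: /b/ → /z/, /f/ → /g/, giving /zɔgθɪpʊðgh/.
Under (C)V, the unsyllabifiable consonants are /g/, /ð/, /g/, /h/ (no codas are permitted; onsets are limited to one consonant).
Epenthesis after each stranded consonant: /g/ → /ga/, /ð/ → /ða/, /g/ → /ga/, /h/ → /ha/.

zɔgaθɪpʊðagaha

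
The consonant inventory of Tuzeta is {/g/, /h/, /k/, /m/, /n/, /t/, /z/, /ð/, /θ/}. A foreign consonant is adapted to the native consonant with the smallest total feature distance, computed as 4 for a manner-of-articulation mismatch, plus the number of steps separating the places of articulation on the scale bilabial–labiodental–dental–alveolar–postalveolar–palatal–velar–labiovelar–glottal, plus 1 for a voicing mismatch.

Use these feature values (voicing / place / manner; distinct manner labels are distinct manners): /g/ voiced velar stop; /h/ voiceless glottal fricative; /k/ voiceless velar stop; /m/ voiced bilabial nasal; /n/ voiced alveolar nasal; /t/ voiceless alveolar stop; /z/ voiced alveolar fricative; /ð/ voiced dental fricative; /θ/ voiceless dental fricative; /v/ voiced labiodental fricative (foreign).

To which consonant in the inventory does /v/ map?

/ð/ is closest: same manner (fricative), place distance 1 (labiodental→dental), same voicing; total 1. Next closest is /z/ at distance 2.

ð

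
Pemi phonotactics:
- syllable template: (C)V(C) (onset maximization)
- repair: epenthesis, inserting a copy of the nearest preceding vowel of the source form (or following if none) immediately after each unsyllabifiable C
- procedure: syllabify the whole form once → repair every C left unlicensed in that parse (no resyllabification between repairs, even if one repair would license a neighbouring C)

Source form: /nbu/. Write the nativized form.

nubu

Under (C)V(C), the unsyllabifiable consonants are /n/ (at most one coda consonant is licensed; onsets are limited to one consonant).
Epenthesis after each stranded consonant: /n/ → /nu/.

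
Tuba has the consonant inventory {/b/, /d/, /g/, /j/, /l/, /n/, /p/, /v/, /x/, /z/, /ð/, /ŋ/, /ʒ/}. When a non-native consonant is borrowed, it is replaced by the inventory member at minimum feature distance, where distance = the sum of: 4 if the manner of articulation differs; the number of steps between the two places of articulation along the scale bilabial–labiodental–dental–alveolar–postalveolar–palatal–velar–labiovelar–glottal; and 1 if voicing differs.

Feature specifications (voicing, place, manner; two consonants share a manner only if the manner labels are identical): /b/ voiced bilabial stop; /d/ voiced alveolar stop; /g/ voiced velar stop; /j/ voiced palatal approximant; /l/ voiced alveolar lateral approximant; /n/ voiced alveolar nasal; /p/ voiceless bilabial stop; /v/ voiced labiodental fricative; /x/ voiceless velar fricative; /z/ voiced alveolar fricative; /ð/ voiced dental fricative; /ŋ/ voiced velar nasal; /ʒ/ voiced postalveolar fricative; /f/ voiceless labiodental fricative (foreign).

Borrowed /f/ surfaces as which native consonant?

/v/ is closest: same manner (fricative), place distance 0 (labiodental→labiodental), voicing differs (+1); total 1. Next closest is /ð/ at distance 2.

v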